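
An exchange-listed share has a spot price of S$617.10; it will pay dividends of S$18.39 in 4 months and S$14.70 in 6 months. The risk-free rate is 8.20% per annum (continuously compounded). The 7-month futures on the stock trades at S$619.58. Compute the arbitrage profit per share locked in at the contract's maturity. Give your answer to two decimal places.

S$5.82 per share

PV(dividends) I = 18.39·e^(−0.0820·4/12) + 14.70·e^(−0.0820·6/12) = 32.0036
Fair futures F* = (S − I)·e^(rT) = (617.10 − 32.0036)·e^0.047833 = 585.0964 × 1.048995 = 613.7632
Market S$619.58 > fair 613.7632: forward overpriced → cash-and-carry (borrow at r, buy the stock and collect the dividends, short the forward).
Profit at T = |F_mkt − F*| = |619.58 − 613.7632| = S$5.82 per share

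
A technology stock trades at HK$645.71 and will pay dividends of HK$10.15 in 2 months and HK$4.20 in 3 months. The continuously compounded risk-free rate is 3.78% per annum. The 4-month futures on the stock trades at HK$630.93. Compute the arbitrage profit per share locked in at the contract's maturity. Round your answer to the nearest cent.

PV(dividends) I = 10.15·e^(−0.0378·2/12) + 4.20·e^(−0.0378·3/12) = 14.2468
Fair futures F* = (S − I)·e^(rT) = (645.71 − 14.2468)·e^0.012600 = 631.4632 × 1.012680 = 639.4702
Market HK$630.93 < fair 639.4702: forward underpriced → reverse cash-and-carry (short the stock, invest proceeds at r, pay the dividends, go long the forward).
Profit at T = |F_mkt − F*| = |630.93 − 639.4702| = HK$8.54 per share

HK$8.54 per share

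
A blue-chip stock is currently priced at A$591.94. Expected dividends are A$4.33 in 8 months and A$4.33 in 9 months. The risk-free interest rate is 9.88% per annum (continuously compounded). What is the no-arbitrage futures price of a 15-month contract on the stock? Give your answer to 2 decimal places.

PV(dividends) I = 4.33·e^(−0.0988·8/12) + 4.33·e^(−0.0988·9/12)
I = 4.0540 + 4.0207 = 8.0747
F = (S − I)·e^(rT) = (591.94 − 8.0747) · e^(0.0988·15/12)
= 583.8653 · e^0.123500 = 583.8653 × 1.131450 = A$660.61

A$660.61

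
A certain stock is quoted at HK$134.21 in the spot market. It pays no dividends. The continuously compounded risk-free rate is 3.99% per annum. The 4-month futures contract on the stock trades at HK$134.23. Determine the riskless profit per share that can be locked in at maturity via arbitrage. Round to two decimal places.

Fair futures: F* = S·e^(carry·T), with carry = r = 0.0399
F* = 134.21 · e^(0.0399 × 4/12) = 134.21 · e^0.013300 = 134.21 × 1.013389 = HK$136.0069
Market HK$134.23 < fair HK$136.0069: forward underpriced → reverse cash-and-carry (short spot, go long the forward).
At maturity, profit = |F_mkt − F*| = |134.23 − 136.0069| = HK$1.78 per share

HK$1.78 per share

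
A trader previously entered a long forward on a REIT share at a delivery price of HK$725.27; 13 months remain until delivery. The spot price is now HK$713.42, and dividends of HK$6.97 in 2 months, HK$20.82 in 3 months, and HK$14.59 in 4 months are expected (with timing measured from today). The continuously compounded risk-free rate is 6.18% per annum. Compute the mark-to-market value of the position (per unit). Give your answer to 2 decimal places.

PV(remaining dividends) I = 6.97·e^(−0.0618·2/12) + 20.82·e^(−0.0618·3/12) + 14.59·e^(−0.0618·4/12) = 41.6919
Current forward F = (S − I)·e^(rT) = (713.42 − 41.6919)·e^(0.0618·13/12) = 671.7281 × 1.069242 = 718.2399
Value (long) = (F − K)·e^(−rT) = (718.2399 − 725.27) × 0.935242 = -6.5748
Value = -HK$6.57

-HK$6.57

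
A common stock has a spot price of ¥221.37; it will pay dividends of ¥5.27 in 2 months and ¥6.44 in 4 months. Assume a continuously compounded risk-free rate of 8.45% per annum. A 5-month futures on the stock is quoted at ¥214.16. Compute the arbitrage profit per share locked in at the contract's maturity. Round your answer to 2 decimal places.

PV(dividends) I = 5.27·e^(−0.0845·2/12) + 6.44·e^(−0.0845·4/12) = 11.4574
Fair futures F* = (S − I)·e^(rT) = (221.37 − 11.4574)·e^0.035208 = 209.9126 × 1.035835 = 217.4348
Market ¥214.16 < fair 217.4348: forward underpriced → reverse cash-and-carry (short the stock, invest proceeds at r, pay the dividends, go long the forward).
Profit at T = |F_mkt − F*| = |214.16 − 217.4348| = ¥3.27 per share

¥3.27 per share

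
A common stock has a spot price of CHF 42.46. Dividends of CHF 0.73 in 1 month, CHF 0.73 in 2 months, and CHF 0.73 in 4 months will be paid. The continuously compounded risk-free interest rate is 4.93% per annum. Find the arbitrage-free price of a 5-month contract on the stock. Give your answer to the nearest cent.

PV(dividends) I = 0.73·e^(−0.0493·1/12) + 0.73·e^(−0.0493·2/12) + 0.73·e^(−0.0493·4/12)
I = 0.7270 + 0.7240 + 0.7181 = 2.1691
F = (S − I)·e^(rT) = (42.46 − 2.1691) · e^(0.0493·5/12)
= 40.2909 · e^0.020542 = 40.2909 × 1.020754 = CHF 41.13

CHF 41.13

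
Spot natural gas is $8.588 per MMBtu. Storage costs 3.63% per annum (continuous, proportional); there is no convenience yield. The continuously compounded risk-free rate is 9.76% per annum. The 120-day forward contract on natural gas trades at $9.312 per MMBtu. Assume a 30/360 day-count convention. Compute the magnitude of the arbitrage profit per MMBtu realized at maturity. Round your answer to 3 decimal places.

$0.332 per MMBtu

Fair forward: F* = S·e^(carry·T), with carry = (r + u) = 0.0976 + 0.0363 = 0.1339
F* = 8.588 · e^(0.1339 × 120/360) = 8.588 · e^0.044633 = 8.588 × 1.045644 = $8.9800
Market $9.312 > fair $8.9800: forward overpriced → cash-and-carry (buy spot, short the forward).
At maturity, profit = |F_mkt − F*| = |9.312 − 8.9800| = $0.332 per MMBtu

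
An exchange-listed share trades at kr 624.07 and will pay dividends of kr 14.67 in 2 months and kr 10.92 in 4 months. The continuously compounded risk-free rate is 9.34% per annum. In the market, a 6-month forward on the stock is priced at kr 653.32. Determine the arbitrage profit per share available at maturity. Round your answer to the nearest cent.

kr 25.64 per share

PV(dividends) I = 14.67·e^(−0.0934·2/12) + 10.92·e^(−0.0934·4/12) = 25.0287
Fair forward F* = (S − I)·e^(rT) = (624.07 − 25.0287)·e^0.046700 = 599.0413 × 1.047808 = 627.6803
Market kr 653.32 > fair 627.6803: forward overpriced → cash-and-carry (borrow at r, buy the stock and collect the dividends, short the forward).
Profit at T = |F_mkt − F*| = |653.32 − 627.6803| = kr 25.64 per share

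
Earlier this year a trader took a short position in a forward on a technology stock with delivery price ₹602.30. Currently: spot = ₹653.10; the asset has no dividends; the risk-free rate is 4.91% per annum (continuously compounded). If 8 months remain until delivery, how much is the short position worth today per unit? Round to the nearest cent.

Current fair forward for the remaining 8 months: F = S·e^(r·T), r = 0.0491
F = 653.10 · e^(0.0491 × 8/12) = 653.10 × 1.033275 = 674.8319
Value of long forward = (F − K)·e^(−rT) = (674.8319 − 602.30) · e^(−0.0491·8/12)
= 72.5319 × 0.967797 = 70.20
Short position value = −(long value) = -₹70.20

-₹70.20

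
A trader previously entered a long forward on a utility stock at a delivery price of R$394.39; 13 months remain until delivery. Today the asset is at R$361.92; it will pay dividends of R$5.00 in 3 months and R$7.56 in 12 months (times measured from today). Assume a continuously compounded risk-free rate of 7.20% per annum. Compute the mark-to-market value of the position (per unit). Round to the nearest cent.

-R$14.82

PV(remaining dividends) I = 5.00·e^(−0.0720·3/12) + 7.56·e^(−0.0720·12/12) = 11.9456
Current forward F = (S − I)·e^(rT) = (361.92 − 11.9456)·e^(0.0720·13/12) = 349.9744 × 1.081123 = 378.3654
Value (long) = (F − K)·e^(−rT) = (378.3654 − 394.39) × 0.924964 = -14.8222
Value = -R$14.82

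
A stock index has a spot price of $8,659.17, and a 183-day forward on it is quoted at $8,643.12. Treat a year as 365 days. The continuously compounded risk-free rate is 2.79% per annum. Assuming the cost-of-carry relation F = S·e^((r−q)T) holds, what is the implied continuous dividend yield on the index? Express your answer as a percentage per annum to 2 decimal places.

From F = S·e^((r−q)T): (r − q) = ln(F/S)/T
ln(8643.12/8659.17) = ln(0.998146) = -0.001856
(r − q) = -0.001856 / (183/365) = -0.003702
q = r − ln(F/S)/T = 0.0279 + 0.003702 = 0.031602
q = 3.16%

3.16%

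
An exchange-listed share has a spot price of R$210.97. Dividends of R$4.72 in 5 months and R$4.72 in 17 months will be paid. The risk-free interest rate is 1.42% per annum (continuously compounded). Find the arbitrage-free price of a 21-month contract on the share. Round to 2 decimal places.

R$206.73

PV(dividends) I = 4.72·e^(−0.0142·5/12) + 4.72·e^(−0.0142·17/12)
I = 4.6922 + 4.6260 = 9.3182
F = (S − I)·e^(rT) = (210.97 − 9.3182) · e^(0.0142·21/12)
= 201.6518 · e^0.024850 = 201.6518 × 1.025161 = R$206.73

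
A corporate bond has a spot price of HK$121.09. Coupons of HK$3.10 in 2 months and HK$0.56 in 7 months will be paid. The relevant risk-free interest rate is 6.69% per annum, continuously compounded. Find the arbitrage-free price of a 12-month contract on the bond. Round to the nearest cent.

HK$125.61

PV(coupons) I = 3.10·e^(−0.0669·2/12) + 0.56·e^(−0.0669·7/12)
I = 3.0656 + 0.5386 = 3.6042
F = (S − I)·e^(rT) = (121.09 − 3.6042) · e^(0.0669·12/12)
= 117.4858 · e^0.066900 = 117.4858 × 1.069189 = HK$125.61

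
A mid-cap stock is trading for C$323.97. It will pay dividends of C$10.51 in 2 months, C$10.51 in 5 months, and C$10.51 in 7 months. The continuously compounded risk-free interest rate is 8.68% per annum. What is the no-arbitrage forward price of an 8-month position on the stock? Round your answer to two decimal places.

C$310.97

PV(dividends) I = 10.51·e^(−0.0868·2/12) + 10.51·e^(−0.0868·5/12) + 10.51·e^(−0.0868·7/12)
I = 10.3590 + 10.1367 + 9.9911 = 30.4868
F = (S − I)·e^(rT) = (323.97 − 30.4868) · e^(0.0868·8/12)
= 293.4832 · e^0.057867 = 293.4832 × 1.059574 = C$310.97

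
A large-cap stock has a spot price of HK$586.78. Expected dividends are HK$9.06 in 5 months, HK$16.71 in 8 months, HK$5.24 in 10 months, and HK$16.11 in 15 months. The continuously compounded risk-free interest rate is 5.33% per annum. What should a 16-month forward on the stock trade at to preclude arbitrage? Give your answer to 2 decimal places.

PV(dividends) I = 9.06·e^(−0.0533·5/12) + 16.71·e^(−0.0533·8/12) + 5.24·e^(−0.0533·10/12) + 16.11·e^(−0.0533·15/12)
I = 8.8610 + 16.1267 + 5.0123 + 15.0716 = 45.0716
F = (S − I)·e^(rT) = (586.78 − 45.0716) · e^(0.0533·16/12)
= 541.7084 · e^0.071067 = 541.7084 × 1.073653 = HK$581.61

HK$581.61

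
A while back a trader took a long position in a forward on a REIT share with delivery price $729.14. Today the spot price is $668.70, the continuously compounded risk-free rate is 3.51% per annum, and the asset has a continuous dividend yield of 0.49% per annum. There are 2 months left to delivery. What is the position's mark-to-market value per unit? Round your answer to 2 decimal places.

Current fair forward for the remaining 2 months: F = S·e^((r − q)·T), (r − q) = 0.0351 − 0.0049 = 0.0302
F = 668.70 · e^(0.0302 × 2/12) = 668.70 × 1.005046 = 672.0743
Value of long forward = (F − K)·e^(−rT) = (672.0743 − 729.14) · e^(−0.0351·2/12)
= -57.0657 × 0.994167 = -56.73

-$56.73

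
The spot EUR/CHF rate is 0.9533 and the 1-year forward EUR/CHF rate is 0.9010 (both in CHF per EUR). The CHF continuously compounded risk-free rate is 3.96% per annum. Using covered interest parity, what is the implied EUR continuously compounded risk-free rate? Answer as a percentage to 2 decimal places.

F = S·e^((r_CHF − r_EUR)T) ⇒ r_EUR = r_CHF − ln(F/S)/T
ln(0.9010/0.9533) = -0.056424; /(1) = -0.056424
r_EUR = 0.0396 + 0.056424 = 0.096024
r_EUR = 9.60%

9.60%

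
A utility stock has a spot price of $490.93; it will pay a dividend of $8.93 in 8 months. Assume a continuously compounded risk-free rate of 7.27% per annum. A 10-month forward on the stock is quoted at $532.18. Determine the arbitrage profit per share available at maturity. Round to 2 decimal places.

PV(dividends) I = 8.93·e^(−0.0727·8/12) = 8.5075
Fair forward F* = (S − I)·e^(rT) = (490.93 − 8.5075)·e^0.060583 = 482.4225 × 1.062456 = 512.5527
Market $532.18 > fair 512.5527: forward overpriced → cash-and-carry (borrow at r, buy the stock and collect the dividends, short the forward).
Profit at T = |F_mkt − F*| = |532.18 − 512.5527| = $19.63 per share

$19.63 per share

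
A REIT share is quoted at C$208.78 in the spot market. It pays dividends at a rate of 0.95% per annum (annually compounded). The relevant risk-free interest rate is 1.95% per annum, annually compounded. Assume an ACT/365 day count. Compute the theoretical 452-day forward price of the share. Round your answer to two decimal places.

F = S · (1+r)^T / (1+q)^T
= 208.78 × 1.024204 / 1.011778 = 208.78 × 1.012281
F = C$211.34

C$211.34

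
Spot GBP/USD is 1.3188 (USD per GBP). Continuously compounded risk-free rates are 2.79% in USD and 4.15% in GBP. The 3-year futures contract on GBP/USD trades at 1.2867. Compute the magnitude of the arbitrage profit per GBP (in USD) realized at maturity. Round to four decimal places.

0.0206 per GBP (in USD)

Fair futures: F* = S·e^(carry·T), with carry = (r_USD − r_GBP) = 0.0279 − 0.0415 = -0.0136
F* = 1.3188 · e^(-0.0136 × 3) = 1.3188 · e^-0.040800 = 1.3188 × 0.960021 = 1.2661
Market 1.2867 > fair 1.2661: forward overpriced → cash-and-carry (buy spot, short the forward).
At maturity, profit = |F_mkt − F*| = |1.2867 − 1.2661| = 0.0206 per GBP (in USD)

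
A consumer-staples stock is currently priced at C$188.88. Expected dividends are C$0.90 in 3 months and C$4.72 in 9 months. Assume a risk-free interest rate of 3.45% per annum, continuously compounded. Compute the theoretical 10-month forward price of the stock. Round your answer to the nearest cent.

C$188.74

PV(dividends) I = 0.90·e^(−0.0345·3/12) + 4.72·e^(−0.0345·9/12)
I = 0.8923 + 4.5994 = 5.4917
F = (S − I)·e^(rT) = (188.88 − 5.4917) · e^(0.0345·10/12)
= 183.3883 · e^0.028750 = 183.3883 × 1.029167 = C$188.74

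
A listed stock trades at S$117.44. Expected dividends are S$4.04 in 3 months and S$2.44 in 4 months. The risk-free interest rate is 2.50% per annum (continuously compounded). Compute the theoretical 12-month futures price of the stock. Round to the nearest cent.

S$113.82

PV(dividends) I = 4.04·e^(−0.0250·3/12) + 2.44·e^(−0.0250·4/12)
I = 4.0148 + 2.4198 = 6.4346
F = (S − I)·e^(rT) = (117.44 − 6.4346) · e^(0.0250·12/12)
= 111.0054 · e^0.025000 = 111.0054 × 1.025315 = S$113.82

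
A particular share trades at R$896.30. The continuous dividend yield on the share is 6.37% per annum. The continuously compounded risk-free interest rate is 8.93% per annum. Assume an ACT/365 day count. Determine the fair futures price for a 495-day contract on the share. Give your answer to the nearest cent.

F = S·e^((r − q)T) = 896.30 · e^((0.0893 − 0.0637) × 495/365)
= 896.30 · e^0.034718 = 896.30 × 1.035328
F = R$927.96

R$927.96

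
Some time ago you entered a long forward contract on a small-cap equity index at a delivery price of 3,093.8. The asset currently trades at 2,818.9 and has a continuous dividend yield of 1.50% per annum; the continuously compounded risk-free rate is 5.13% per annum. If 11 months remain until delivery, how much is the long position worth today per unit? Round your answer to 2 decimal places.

-171.28

Current fair forward for the remaining 11 months: F = S·e^((r − q)·T), (r − q) = 0.0513 − 0.0150 = 0.0363
F = 2818.9 · e^(0.0363 × 11/12) = 2818.9 × 1.03383480 = 2914.2769
Value of long forward = (F − K)·e^(−rT) = (2914.2769 − 3093.8) · e^(−0.0513·11/12)
= -179.5231 × 0.95406355 = -171.28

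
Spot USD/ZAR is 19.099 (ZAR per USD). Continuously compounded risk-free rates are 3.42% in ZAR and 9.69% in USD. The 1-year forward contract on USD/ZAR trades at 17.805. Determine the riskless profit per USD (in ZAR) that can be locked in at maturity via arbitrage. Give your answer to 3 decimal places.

Fair forward: F* = S·e^(carry·T), with carry = (r_ZAR − r_USD) = 0.0342 − 0.0969 = -0.0627
F* = 19.099 · e^(-0.0627 × 1) = 19.099 · e^-0.062700 = 19.099 × 0.939225 = 17.9383
Market 17.805 < fair 17.9383: forward underpriced → reverse cash-and-carry (short spot, go long the forward).
At maturity, profit = |F_mkt − F*| = |17.805 − 17.9383| = 0.133 per USD (in ZAR)

0.133 per USD (in ZAR)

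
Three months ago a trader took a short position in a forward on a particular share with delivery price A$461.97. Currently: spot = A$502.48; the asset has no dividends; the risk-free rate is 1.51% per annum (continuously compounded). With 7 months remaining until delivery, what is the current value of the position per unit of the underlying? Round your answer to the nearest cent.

Current fair forward for the remaining 7 months: F = S·e^(r·T), r = 0.0151
F = 502.48 · e^(0.0151 × 7/12) = 502.48 × 1.008847 = 506.9254
Value of long forward = (F − K)·e^(−rT) = (506.9254 − 461.97) · e^(−0.0151·7/12)
= 44.9554 × 0.991230 = 44.56
Short position value = −(long value) = -A$44.56

-A$44.56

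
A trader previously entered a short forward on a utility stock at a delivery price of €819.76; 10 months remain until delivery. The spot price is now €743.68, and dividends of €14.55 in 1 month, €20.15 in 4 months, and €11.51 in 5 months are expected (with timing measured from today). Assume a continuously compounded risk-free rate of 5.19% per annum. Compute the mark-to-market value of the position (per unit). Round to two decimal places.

PV(remaining dividends) I = 14.55·e^(−0.0519·1/12) + 20.15·e^(−0.0519·4/12) + 11.51·e^(−0.0519·5/12) = 45.5554
Current forward F = (S − I)·e^(rT) = (743.68 − 45.5554)·e^(0.0519·10/12) = 698.1246 × 1.044199 = 728.9810
Value (long) = (F − K)·e^(−rT) = (728.9810 − 819.76) × 0.957672 = -86.9365
Short position value = −(long value) = €86.94

€86.94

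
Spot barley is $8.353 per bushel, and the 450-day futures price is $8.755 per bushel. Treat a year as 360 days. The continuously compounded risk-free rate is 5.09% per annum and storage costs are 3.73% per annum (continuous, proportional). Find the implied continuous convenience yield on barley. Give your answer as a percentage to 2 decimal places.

F = S·e^((r+u−y)T) ⇒ (r+u−y) = ln(F/S)/T
ln(8.755/8.353) = 0.047004; /T ⇒ 0.037603
y = r + u − ln(F/S)/T = 0.0509 + 0.0373 − 0.037603 = 0.050597
y = 5.06%

5.06%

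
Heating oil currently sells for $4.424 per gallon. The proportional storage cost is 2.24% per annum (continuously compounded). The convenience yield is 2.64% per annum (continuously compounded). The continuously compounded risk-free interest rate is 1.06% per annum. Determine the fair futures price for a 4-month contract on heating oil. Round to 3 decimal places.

Net carry = r + u − y = 0.0106 + 0.0224 − 0.0264 = 0.0066
F = S·e^((r+u−y)T) = 4.424 · e^(0.0066 × 4/12) = 4.424 · e^0.002200
= 4.424 × 1.002202 = $4.434 per gallon

$4.434 per gallon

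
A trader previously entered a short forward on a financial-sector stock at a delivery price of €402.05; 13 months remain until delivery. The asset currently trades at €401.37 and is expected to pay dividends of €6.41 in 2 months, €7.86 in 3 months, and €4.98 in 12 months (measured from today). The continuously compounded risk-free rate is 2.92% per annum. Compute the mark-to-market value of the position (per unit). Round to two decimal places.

PV(remaining dividends) I = 6.41·e^(−0.0292·2/12) + 7.86·e^(−0.0292·3/12) + 4.98·e^(−0.0292·12/12) = 19.0184
Current forward F = (S − I)·e^(rT) = (401.37 − 19.0184)·e^(0.0292·13/12) = 382.3516 × 1.032139 = 394.6400
Value (long) = (F − K)·e^(−rT) = (394.6400 − 402.05) × 0.968862 = -7.1793
Short position value = −(long value) = €7.18

€7.18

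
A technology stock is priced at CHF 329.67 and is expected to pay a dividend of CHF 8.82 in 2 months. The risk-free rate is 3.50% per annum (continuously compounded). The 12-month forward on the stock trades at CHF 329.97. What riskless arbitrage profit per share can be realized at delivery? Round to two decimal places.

CHF 2.36 per share

PV(dividends) I = 8.82·e^(−0.0350·2/12) = 8.7687
Fair forward F* = (S − I)·e^(rT) = (329.67 − 8.7687)·e^0.035000 = 320.9013 × 1.035620 = 332.3318
Market CHF 329.97 < fair 332.3318: forward underpriced → reverse cash-and-carry (short the stock, invest proceeds at r, pay the dividends, go long the forward).
Profit at T = |F_mkt − F*| = |329.97 − 332.3318| = CHF 2.36 per share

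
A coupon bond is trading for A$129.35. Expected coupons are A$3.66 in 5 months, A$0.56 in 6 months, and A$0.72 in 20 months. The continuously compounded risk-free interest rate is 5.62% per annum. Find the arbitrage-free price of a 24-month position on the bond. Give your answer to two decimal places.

A$139.39

PV(coupons) I = 3.66·e^(−0.0562·5/12) + 0.56·e^(−0.0562·6/12) + 0.72·e^(−0.0562·20/12)
I = 3.5753 + 0.5445 + 0.6556 = 4.7754
F = (S − I)·e^(rT) = (129.35 − 4.7754) · e^(0.0562·24/12)
= 124.5746 · e^0.112400 = 124.5746 × 1.118960 = A$139.39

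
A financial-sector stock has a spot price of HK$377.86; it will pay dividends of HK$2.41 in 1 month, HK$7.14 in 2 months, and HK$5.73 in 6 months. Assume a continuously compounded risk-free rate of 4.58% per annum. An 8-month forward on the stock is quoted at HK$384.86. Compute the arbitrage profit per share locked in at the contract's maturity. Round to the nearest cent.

HK$10.84 per share

PV(dividends) I = 2.41·e^(−0.0458·1/12) + 7.14·e^(−0.0458·2/12) + 5.73·e^(−0.0458·6/12) = 15.0868
Fair forward F* = (S − I)·e^(rT) = (377.86 − 15.0868)·e^0.030533 = 362.7732 × 1.031004 = 374.0206
Market HK$384.86 > fair 374.0206: forward overpriced → cash-and-carry (borrow at r, buy the stock and collect the dividends, short the forward).
Profit at T = |F_mkt − F*| = |384.86 − 374.0206| = HK$10.84 per share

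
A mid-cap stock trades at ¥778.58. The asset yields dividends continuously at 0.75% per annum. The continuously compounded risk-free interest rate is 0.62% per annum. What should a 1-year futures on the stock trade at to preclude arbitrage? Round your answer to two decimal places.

F = S·e^((r − q)T) = 778.58 · e^((0.0062 − 0.0075) × 1)
= 778.58 · e^-0.001300 = 778.58 × 0.998701
F = ¥777.57

¥777.57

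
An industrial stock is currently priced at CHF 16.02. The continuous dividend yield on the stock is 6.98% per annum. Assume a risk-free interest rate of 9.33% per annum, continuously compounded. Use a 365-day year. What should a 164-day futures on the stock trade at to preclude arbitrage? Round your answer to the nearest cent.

F = S·e^((r − q)T) = 16.02 · e^((0.0933 − 0.0698) × 164/365)
= 16.02 · e^0.010559 = 16.02 × 1.010615
F = CHF 16.19

CHF 16.19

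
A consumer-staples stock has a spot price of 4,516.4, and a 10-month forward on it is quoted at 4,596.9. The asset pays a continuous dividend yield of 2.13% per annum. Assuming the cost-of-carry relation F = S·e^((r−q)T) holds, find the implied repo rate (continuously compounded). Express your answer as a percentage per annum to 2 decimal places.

4.25%

From F = S·e^((r−q)T): (r − q) = ln(F/S)/T
ln(4596.9/4516.4) = ln(1.017824) = 0.017667
(r − q) = 0.017667 / (10/12) = 0.021200
r = ln(F/S)/T + q = 0.021200 + 0.0213 = 0.042500
r = 4.25%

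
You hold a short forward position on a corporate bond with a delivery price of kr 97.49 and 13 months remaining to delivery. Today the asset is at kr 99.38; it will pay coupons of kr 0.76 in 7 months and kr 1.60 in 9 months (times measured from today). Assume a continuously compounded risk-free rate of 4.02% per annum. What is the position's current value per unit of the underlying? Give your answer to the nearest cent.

PV(remaining coupons) I = 0.76·e^(−0.0402·7/12) + 1.60·e^(−0.0402·9/12) = 2.2949
Current forward F = (S − I)·e^(rT) = (99.38 − 2.2949)·e^(0.0402·13/12) = 97.0851 × 1.044512 = 101.4066
Value (long) = (F − K)·e^(−rT) = (101.4066 − 97.49) × 0.957385 = 3.7497
Short position value = −(long value) = -kr 3.75

-kr 3.75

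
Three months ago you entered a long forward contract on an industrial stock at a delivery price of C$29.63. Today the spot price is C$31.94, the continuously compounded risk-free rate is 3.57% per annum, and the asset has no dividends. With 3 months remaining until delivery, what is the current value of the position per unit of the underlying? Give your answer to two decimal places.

Current fair forward for the remaining 3 months: F = S·e^(r·T), r = 0.0357
F = 31.94 · e^(0.0357 × 3/12) = 31.94 × 1.008965 = 32.2263
Value of long forward = (F − K)·e^(−rT) = (32.2263 − 29.63) · e^(−0.0357·3/12)
= 2.5963 × 0.991115 = 2.57

C$2.57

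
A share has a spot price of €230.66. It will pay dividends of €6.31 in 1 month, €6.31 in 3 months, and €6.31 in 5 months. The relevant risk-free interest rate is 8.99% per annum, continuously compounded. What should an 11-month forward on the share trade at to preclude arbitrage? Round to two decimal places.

PV(dividends) I = 6.31·e^(−0.0899·1/12) + 6.31·e^(−0.0899·3/12) + 6.31·e^(−0.0899·5/12)
I = 6.2629 + 6.1698 + 6.0780 = 18.5107
F = (S − I)·e^(rT) = (230.66 − 18.5107) · e^(0.0899·11/12)
= 212.1493 · e^0.082408 = 212.1493 × 1.085899 = €230.37

€230.37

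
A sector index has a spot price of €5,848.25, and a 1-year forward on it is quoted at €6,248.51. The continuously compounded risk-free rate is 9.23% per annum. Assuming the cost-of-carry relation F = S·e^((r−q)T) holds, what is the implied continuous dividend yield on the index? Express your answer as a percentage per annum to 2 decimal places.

2.61%

From F = S·e^((r−q)T): (r − q) = ln(F/S)/T
ln(6248.51/5848.25) = ln(1.068441) = 0.066201
(r − q) = 0.066201 / (12/12) = 0.066201
q = r − ln(F/S)/T = 0.0923 − 0.066201 = 0.026099
q = 2.61%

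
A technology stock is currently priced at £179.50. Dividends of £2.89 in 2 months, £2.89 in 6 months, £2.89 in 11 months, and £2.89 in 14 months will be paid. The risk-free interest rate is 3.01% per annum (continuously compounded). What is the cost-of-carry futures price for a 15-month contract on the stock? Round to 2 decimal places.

PV(dividends) I = 2.89·e^(−0.0301·2/12) + 2.89·e^(−0.0301·6/12) + 2.89·e^(−0.0301·11/12) + 2.89·e^(−0.0301·14/12)
I = 2.8755 + 2.8468 + 2.8114 + 2.7903 = 11.3240
F = (S − I)·e^(rT) = (179.50 − 11.3240) · e^(0.0301·15/12)
= 168.1760 · e^0.037625 = 168.1760 × 1.038342 = £174.62

£174.62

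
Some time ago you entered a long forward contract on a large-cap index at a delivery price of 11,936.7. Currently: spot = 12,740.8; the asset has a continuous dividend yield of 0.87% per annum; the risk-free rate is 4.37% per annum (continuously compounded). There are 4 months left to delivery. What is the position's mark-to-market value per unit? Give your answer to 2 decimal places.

Current fair forward for the remaining 4 months: F = S·e^((r − q)·T), (r − q) = 0.0437 − 0.0087 = 0.0350
F = 12740.8 · e^(0.0350 × 4/12) = 12740.8 × 1.01173499 = 12890.3132
Value of long forward = (F − K)·e^(−rT) = (12890.3132 − 11936.7) · e^(−0.0437·4/12)
= 953.6132 × 0.98553891 = 939.82

939.82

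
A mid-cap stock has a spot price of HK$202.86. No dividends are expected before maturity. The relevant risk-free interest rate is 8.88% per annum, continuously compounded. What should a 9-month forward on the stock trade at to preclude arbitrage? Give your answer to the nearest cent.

HK$216.83

F = S·e^(rT) = 202.86 · e^(0.0888 × 9/12)
= 202.86 · e^0.066600 = 202.86 × 1.068868
F = HK$216.83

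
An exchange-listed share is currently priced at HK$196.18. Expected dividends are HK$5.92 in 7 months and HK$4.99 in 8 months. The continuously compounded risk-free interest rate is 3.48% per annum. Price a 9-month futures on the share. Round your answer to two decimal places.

PV(dividends) I = 5.92·e^(−0.0348·7/12) + 4.99·e^(−0.0348·8/12)
I = 5.8010 + 4.8756 = 10.6766
F = (S − I)·e^(rT) = (196.18 − 10.6766) · e^(0.0348·9/12)
= 185.5034 · e^0.026100 = 185.5034 × 1.026444 = HK$190.41

HK$190.41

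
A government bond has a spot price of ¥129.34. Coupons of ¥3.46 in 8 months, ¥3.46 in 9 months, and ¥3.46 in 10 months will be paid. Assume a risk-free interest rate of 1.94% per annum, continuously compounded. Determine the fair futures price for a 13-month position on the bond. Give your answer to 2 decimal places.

¥121.64

PV(coupons) I = 3.46·e^(−0.0194·8/12) + 3.46·e^(−0.0194·9/12) + 3.46·e^(−0.0194·10/12)
I = 3.4155 + 3.4100 + 3.4045 = 10.2300
F = (S − I)·e^(rT) = (129.34 − 10.2300) · e^(0.0194·13/12)
= 119.1100 · e^0.021017 = 119.1100 × 1.021239 = ¥121.64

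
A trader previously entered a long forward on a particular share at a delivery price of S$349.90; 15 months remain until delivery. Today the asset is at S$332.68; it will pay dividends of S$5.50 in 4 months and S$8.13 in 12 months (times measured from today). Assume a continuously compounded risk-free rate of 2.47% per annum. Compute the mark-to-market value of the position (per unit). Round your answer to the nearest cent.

PV(remaining dividends) I = 5.50·e^(−0.0247·4/12) + 8.13·e^(−0.0247·12/12) = 13.3866
Current forward F = (S − I)·e^(rT) = (332.68 − 13.3866)·e^(0.0247·15/12) = 319.2934 × 1.031357 = 329.3055
Value (long) = (F − K)·e^(−rT) = (329.3055 − 349.90) × 0.969597 = -19.9684
Value = -S$19.97

-S$19.97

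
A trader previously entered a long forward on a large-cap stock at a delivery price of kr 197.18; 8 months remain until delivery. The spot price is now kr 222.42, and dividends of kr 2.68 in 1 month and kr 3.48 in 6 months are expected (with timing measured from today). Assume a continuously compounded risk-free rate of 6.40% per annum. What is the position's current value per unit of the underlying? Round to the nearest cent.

PV(remaining dividends) I = 2.68·e^(−0.0640·1/12) + 3.48·e^(−0.0640·6/12) = 6.0361
Current forward F = (S − I)·e^(rT) = (222.42 − 6.0361)·e^(0.0640·8/12) = 216.3839 × 1.043590 = 225.8161
Value (long) = (F − K)·e^(−rT) = (225.8161 − 197.18) × 0.958231 = 27.4400
Value = kr 27.44

kr 27.44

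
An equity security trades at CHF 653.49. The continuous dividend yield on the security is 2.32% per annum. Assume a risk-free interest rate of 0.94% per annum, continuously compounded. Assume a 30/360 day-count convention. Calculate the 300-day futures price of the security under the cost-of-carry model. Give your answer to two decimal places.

F = S·e^((r − q)T) = 653.49 · e^((0.0094 − 0.0232) × 300/360)
= 653.49 · e^-0.011500 = 653.49 × 0.988566
F = CHF 646.02

CHF 646.02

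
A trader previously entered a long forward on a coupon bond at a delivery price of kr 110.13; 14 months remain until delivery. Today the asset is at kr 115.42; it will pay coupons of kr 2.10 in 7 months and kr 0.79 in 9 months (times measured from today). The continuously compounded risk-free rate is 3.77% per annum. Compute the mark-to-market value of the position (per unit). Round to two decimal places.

PV(remaining coupons) I = 2.10·e^(−0.0377·7/12) + 0.79·e^(−0.0377·9/12) = 2.8223
Current forward F = (S − I)·e^(rT) = (115.42 − 2.8223)·e^(0.0377·14/12) = 112.5977 × 1.044965 = 117.6607
Value (long) = (F − K)·e^(−rT) = (117.6607 − 110.13) × 0.956970 = 7.2067
Value = kr 7.21

kr 7.21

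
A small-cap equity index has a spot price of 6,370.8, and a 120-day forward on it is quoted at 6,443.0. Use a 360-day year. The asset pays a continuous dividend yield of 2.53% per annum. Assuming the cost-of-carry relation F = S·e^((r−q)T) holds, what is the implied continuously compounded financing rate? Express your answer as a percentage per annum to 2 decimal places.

5.91%

From F = S·e^((r−q)T): (r − q) = ln(F/S)/T
ln(6443.0/6370.8) = ln(1.011333) = 0.011269
(r − q) = 0.011269 / (120/360) = 0.033807
r = ln(F/S)/T + q = 0.033807 + 0.0253 = 0.059107
r = 5.91%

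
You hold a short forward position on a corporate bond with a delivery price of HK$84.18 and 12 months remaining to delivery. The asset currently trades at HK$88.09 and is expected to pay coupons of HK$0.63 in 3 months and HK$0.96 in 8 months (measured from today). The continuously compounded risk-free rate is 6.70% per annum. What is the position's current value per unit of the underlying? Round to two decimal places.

-HK$7.83

PV(remaining coupons) I = 0.63·e^(−0.0670·3/12) + 0.96·e^(−0.0670·8/12) = 1.5376
Current forward F = (S − I)·e^(rT) = (88.09 − 1.5376)·e^(0.0670·12/12) = 86.5524 × 1.069295 = 92.5500
Value (long) = (F − K)·e^(−rT) = (92.5500 − 84.18) × 0.935195 = 7.8276
Short position value = −(long value) = -HK$7.83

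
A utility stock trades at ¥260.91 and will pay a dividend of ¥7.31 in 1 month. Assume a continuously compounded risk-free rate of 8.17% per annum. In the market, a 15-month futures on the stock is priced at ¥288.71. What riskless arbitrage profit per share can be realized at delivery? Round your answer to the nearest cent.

PV(dividends) I = 7.31·e^(−0.0817·1/12) = 7.2604
Fair futures F* = (S − I)·e^(rT) = (260.91 − 7.2604)·e^0.102125 = 253.6496 × 1.107522 = 280.9225
Market ¥288.71 > fair 280.9225: forward overpriced → cash-and-carry (borrow at r, buy the stock and collect the dividends, short the forward).
Profit at T = |F_mkt − F*| = |288.71 − 280.9225| = ¥7.79 per share

¥7.79 per share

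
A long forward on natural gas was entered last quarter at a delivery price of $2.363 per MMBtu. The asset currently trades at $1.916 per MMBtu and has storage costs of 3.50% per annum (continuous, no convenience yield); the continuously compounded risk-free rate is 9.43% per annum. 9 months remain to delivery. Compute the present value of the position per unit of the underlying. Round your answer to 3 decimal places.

-$0.235 per MMBtu

Current fair forward for the remaining 9 months: F = S·e^((r + u)·T), (r + u) = 0.0943 + 0.0350 = 0.1293
F = 1.916 · e^(0.1293 × 9/12) = 1.916 × 1.101833 = 2.1111
Value of long forward = (F − K)·e^(−rT) = (2.1111 − 2.363) · e^(−0.0943·9/12)
= -0.2519 × 0.931718 = -0.235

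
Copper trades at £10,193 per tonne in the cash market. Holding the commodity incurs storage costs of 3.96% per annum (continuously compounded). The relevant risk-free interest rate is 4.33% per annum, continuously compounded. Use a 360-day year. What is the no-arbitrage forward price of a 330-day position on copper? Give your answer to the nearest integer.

£10,998 per tonne

Net carry = r + u − y = 0.0433 + 0.0396 − 0.0000 = 0.0829
F = S·e^((r+u−y)T) = 10193 · e^(0.0829 × 330/360) = 10193 · e^0.075992
= 10193 × 1.078954 = £10,998 per tonne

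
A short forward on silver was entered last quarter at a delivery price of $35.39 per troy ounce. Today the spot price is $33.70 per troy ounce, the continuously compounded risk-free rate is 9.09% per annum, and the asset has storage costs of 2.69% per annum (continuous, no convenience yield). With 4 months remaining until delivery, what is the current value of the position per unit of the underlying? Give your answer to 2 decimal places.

$0.33 per troy ounce

Current fair forward for the remaining 4 months: F = S·e^((r + u)·T), (r + u) = 0.0909 + 0.0269 = 0.1178
F = 33.70 · e^(0.1178 × 4/12) = 33.70 × 1.040048 = 35.0496
Value of long forward = (F − K)·e^(−rT) = (35.0496 − 35.39) · e^(−0.0909·4/12)
= -0.3404 × 0.970154 = -0.33
Short position value = −(long value) = $0.33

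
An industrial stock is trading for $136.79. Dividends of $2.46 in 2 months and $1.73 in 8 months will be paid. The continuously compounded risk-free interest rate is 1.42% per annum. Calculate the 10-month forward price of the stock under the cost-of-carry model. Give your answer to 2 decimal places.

$134.20

PV(dividends) I = 2.46·e^(−0.0142·2/12) + 1.73·e^(−0.0142·8/12)
I = 2.4542 + 1.7137 = 4.1679
F = (S − I)·e^(rT) = (136.79 − 4.1679) · e^(0.0142·10/12)
= 132.6221 · e^0.011833 = 132.6221 × 1.011903 = $134.20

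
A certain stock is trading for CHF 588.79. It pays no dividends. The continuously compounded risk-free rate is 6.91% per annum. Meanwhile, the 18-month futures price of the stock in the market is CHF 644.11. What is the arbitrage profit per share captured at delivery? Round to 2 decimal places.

Fair futures: F* = S·e^(carry·T), with carry = r = 0.0691
F* = 588.79 · e^(0.0691 × 18/12) = 588.79 · e^0.103650 = 588.79 × 1.109212 = CHF 653.0929
Market CHF 644.11 < fair CHF 653.0929: forward underpriced → reverse cash-and-carry (short spot, go long the forward).
At maturity, profit = |F_mkt − F*| = |644.11 − 653.0929| = CHF 8.98 per share

CHF 8.98 per share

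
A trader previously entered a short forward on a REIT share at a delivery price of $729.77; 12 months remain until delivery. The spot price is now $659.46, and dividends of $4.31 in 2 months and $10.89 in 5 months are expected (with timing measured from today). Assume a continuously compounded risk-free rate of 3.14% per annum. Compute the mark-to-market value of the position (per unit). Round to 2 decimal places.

PV(remaining dividends) I = 4.31·e^(−0.0314·2/12) + 10.89·e^(−0.0314·5/12) = 15.0360
Current forward F = (S − I)·e^(rT) = (659.46 − 15.0360)·e^(0.0314·12/12) = 644.4240 × 1.031898 = 664.9798
Value (long) = (F − K)·e^(−rT) = (664.9798 − 729.77) × 0.969088 = -62.7874
Short position value = −(long value) = $62.79

$62.79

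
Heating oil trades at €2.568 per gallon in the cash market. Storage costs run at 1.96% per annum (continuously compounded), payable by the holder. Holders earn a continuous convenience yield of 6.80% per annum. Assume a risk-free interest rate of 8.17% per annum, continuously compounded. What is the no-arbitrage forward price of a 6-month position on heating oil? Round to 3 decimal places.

€2.611 per gallon

Net carry = r + u − y = 0.0817 + 0.0196 − 0.0680 = 0.0333
F = S·e^((r+u−y)T) = 2.568 · e^(0.0333 × 6/12) = 2.568 · e^0.016650
= 2.568 × 1.016789 = €2.611 per gallon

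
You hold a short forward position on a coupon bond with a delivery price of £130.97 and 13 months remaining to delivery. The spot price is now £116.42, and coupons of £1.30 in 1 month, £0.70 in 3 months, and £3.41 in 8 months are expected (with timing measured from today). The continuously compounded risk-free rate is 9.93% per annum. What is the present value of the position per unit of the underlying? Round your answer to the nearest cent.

£6.36

PV(remaining coupons) I = 1.30·e^(−0.0993·1/12) + 0.70·e^(−0.0993·3/12) + 3.41·e^(−0.0993·8/12) = 5.1637
Current forward F = (S − I)·e^(rT) = (116.42 − 5.1637)·e^(0.0993·13/12) = 111.2563 × 1.113574 = 123.8921
Value (long) = (F − K)·e^(−rT) = (123.8921 − 130.97) × 0.898009 = -6.3560
Short position value = −(long value) = £6.36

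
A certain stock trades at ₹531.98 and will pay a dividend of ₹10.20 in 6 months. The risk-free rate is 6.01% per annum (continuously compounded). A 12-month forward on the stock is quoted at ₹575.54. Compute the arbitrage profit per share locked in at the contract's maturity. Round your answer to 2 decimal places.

PV(dividends) I = 10.20·e^(−0.0601·6/12) = 9.8980
Fair forward F* = (S − I)·e^(rT) = (531.98 − 9.8980)·e^0.060100 = 522.0820 × 1.061943 = 554.4213
Market ₹575.54 > fair 554.4213: forward overpriced → cash-and-carry (borrow at r, buy the stock and collect the dividends, short the forward).
Profit at T = |F_mkt − F*| = |575.54 − 554.4213| = ₹21.12 per share

₹21.12 per share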